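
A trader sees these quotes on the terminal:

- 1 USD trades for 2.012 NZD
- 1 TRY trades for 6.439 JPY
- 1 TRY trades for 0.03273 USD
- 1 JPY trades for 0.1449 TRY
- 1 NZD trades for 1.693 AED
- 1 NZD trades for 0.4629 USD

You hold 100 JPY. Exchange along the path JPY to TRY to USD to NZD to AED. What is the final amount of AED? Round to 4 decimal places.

1.6155

100 JPY × 0.1449 = 14.49 TRY
14.49 TRY × 0.03273 = 0.4742577 USD
0.4742577 USD × 2.012 = 0.9542064924 NZD
0.9542064924 NZD × 1.693 = 1.6154715916332 AED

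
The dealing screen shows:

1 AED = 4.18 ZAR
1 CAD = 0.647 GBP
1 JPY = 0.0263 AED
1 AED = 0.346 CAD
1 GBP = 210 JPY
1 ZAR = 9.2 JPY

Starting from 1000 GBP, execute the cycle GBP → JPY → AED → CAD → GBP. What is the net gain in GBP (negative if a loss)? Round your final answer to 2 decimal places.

1000 GBP × 210 = 210000 JPY
210000 JPY × 0.0263 = 5523 AED
5523 AED × 0.346 = 1910.958 CAD
1910.958 CAD × 0.647 = 1236.389826 GBP
Net change: 1236.389826 − 1000 = 236.389826 GBP

236.39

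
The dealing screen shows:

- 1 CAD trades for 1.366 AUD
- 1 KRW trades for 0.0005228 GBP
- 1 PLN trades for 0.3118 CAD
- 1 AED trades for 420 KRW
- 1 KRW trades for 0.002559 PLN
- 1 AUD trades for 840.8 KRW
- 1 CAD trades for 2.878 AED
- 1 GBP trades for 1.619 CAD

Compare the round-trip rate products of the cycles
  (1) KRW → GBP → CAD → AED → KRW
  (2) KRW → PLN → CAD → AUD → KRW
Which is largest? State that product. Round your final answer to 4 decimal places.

1.0231

(1) 0.0005228 × 1.619 × 2.878 × 420 = 1.02311
(2) 0.002559 × 0.3118 × 1.366 × 840.8 = 0.91641
Highest is cycle (1) at 1.0231 (>1, arbitrage).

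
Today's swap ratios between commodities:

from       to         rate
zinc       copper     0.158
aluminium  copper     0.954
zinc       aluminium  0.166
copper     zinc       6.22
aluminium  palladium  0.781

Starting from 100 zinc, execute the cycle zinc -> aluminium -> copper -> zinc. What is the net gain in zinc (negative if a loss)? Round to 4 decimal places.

100 zinc × 0.166 = 16.6 aluminium
16.6 aluminium × 0.954 = 15.8364 copper
15.8364 copper × 6.22 = 98.502408 zinc
Net change: 98.502408 − 100 = -1.497592 zinc

-1.4976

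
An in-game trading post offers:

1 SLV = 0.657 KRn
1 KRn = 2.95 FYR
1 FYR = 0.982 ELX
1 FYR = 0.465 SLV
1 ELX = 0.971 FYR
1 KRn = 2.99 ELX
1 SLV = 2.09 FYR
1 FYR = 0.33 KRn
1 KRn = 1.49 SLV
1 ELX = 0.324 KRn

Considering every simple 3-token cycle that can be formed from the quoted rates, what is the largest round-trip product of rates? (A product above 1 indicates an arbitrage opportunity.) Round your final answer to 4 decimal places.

FYR→KRn→SLV→FYR: 0.33 × 1.49 × 2.09 = 1.02765
FYR→KRn→ELX→FYR: 0.33 × 2.99 × 0.971 = 0.95809
FYR→ELX→KRn→FYR: 0.982 × 0.324 × 2.95 = 0.93860
FYR→SLV→KRn→FYR: 0.465 × 0.657 × 2.95 = 0.90124
Maximum is FYR→KRn→SLV→FYR at 1.0277; arbitrage exists.

1.0277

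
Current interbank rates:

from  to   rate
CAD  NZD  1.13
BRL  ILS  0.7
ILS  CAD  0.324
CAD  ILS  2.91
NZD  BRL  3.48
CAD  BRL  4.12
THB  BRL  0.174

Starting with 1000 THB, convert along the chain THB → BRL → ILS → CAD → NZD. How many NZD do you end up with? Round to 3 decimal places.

44.593

1000 THB × 0.174 = 174 BRL
174 BRL × 0.7 = 121.8 ILS
121.8 ILS × 0.324 = 39.4632 CAD
39.4632 CAD × 1.13 = 44.593416 NZD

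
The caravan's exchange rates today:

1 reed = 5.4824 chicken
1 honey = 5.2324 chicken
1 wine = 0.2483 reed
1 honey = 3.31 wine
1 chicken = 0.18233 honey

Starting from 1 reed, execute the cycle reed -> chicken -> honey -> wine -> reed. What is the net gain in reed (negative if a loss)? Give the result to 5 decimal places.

-0.17845

1 reed × 5.4824 = 5.4824 chicken
5.4824 chicken × 0.18233 = 0.999605992 honey
0.999605992 honey × 3.31 = 3.30869583352 wine
3.30869583352 wine × 0.2483 = 0.821549175463016 reed
Net change: 0.821549175463016 − 1 = -0.178450824536984 reed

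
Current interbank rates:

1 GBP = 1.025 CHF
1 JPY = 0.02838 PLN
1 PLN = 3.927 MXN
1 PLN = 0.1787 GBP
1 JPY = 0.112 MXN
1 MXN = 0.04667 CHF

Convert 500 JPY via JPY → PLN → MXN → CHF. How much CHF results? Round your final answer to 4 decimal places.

2.6006

500 JPY × 0.02838 = 14.19 PLN
14.19 PLN × 3.927 = 55.72413 MXN
55.72413 MXN × 0.04667 = 2.6006451471 CHF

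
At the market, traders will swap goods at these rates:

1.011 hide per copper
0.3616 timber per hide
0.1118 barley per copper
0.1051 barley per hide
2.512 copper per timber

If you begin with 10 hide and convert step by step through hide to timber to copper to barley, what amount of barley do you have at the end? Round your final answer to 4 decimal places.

1.0155

10 hide × 0.3616 = 3.616 timber
3.616 timber × 2.512 = 9.083392 copper
9.083392 copper × 0.1118 = 1.0155232256 barley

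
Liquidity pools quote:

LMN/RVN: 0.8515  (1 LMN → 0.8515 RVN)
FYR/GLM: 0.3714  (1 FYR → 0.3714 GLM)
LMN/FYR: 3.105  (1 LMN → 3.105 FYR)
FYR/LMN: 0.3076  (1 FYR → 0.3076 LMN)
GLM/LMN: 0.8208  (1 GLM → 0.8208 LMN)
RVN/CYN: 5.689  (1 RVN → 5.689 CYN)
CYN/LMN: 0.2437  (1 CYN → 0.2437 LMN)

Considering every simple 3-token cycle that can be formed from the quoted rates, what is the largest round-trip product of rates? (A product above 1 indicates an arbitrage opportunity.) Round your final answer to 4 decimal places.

LMN→RVN→CYN→LMN: 0.8515 × 5.689 × 0.2437 = 1.18053
GLM→LMN→FYR→GLM: 0.8208 × 3.105 × 0.3714 = 0.94654
Maximum is LMN→RVN→CYN→LMN at 1.1805; arbitrage exists.

1.1805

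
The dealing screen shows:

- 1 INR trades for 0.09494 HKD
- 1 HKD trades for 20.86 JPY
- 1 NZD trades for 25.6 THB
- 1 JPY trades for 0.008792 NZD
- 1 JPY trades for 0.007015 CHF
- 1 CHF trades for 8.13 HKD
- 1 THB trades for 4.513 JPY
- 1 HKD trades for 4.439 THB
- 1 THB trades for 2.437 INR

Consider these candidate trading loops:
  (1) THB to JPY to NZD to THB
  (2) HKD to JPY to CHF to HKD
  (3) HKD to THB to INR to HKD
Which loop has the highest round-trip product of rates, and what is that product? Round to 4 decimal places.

1.1897

(1) 4.513 × 0.008792 × 25.6 = 1.01576
(2) 20.86 × 0.007015 × 8.13 = 1.18969
(3) 4.439 × 2.437 × 0.09494 = 1.02705
Highest is cycle (2) at 1.1897 (>1, arbitrage).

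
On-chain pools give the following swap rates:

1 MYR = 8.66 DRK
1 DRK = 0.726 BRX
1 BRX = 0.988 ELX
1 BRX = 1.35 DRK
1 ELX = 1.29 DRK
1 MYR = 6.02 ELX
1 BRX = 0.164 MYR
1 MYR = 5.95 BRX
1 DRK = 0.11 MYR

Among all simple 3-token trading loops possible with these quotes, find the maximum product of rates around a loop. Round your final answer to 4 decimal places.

DRK→BRX→MYR→DRK: 0.726 × 0.164 × 8.66 = 1.03109
ELX→DRK→BRX→ELX: 1.29 × 0.726 × 0.988 = 0.92530
DRK→MYR→BRX→DRK: 0.11 × 5.95 × 1.35 = 0.88358
ELX→DRK→MYR→ELX: 1.29 × 0.11 × 6.02 = 0.85424
Maximum is DRK→BRX→MYR→DRK at 1.0311; arbitrage exists.

1.0311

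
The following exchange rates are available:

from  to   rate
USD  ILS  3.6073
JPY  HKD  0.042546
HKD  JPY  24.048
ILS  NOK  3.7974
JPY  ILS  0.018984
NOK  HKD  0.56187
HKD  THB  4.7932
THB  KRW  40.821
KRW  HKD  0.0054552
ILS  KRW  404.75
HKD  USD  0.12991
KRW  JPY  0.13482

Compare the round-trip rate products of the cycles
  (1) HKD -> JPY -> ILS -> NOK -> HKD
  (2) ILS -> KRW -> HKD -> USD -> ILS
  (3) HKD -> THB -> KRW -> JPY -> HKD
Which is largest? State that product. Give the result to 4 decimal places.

1.1223

(1) 24.048 × 0.018984 × 3.7974 × 0.56187 = 0.97407
(2) 404.75 × 0.0054552 × 0.12991 × 3.6073 = 1.03472
(3) 4.7932 × 40.821 × 0.13482 × 0.042546 = 1.12233
Highest is cycle (3) at 1.1223 (>1, arbitrage).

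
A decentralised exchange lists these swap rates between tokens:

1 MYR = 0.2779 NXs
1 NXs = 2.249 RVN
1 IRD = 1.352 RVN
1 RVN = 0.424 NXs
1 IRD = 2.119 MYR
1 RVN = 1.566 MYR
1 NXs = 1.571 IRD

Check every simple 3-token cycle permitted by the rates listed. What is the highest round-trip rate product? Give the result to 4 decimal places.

0.9787

RVN→MYR→NXs→RVN: 1.566 × 0.2779 × 2.249 = 0.97875
NXs→IRD→MYR→NXs: 1.571 × 2.119 × 0.2779 = 0.92511
RVN→NXs→IRD→RVN: 0.424 × 1.571 × 1.352 = 0.90057
Maximum is RVN→MYR→NXs→RVN at 0.9787; no arbitrage — every cycle loses value.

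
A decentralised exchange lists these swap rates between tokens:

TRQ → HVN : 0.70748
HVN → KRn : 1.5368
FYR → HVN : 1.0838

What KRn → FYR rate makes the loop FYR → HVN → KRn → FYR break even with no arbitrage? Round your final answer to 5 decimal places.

Known legs of the cycle: 1.0838 × 1.5368 = 1.66558384
For no arbitrage the full-cycle product must be 1, so the missing rate is 1 / 1.66558384 ≈ 0.6003901.

0.60039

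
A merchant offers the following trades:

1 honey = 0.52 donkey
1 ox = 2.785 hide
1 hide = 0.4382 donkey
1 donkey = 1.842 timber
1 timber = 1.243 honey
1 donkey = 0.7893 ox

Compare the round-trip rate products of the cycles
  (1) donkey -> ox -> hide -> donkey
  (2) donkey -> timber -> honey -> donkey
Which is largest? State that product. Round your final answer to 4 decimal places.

(1) 0.7893 × 2.785 × 0.4382 = 0.96325
(2) 1.842 × 1.243 × 0.52 = 1.19060
Highest is cycle (2) at 1.1906 (>1, arbitrage).

1.1906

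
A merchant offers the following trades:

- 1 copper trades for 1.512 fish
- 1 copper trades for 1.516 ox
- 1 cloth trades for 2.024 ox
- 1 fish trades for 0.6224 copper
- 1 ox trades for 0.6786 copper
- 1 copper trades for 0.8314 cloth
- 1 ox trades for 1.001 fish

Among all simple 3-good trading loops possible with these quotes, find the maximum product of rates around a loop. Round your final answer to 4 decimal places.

cloth→ox→copper→cloth: 2.024 × 0.6786 × 0.8314 = 1.14192
fish→copper→ox→fish: 0.6224 × 1.516 × 1.001 = 0.94450
Maximum is cloth→ox→copper→cloth at 1.1419; arbitrage exists.

1.1419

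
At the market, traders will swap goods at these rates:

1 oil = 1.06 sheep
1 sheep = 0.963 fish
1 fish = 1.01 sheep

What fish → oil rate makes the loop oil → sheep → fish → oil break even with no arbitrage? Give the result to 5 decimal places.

Known legs of the cycle: 1.06 × 0.963 = 1.02078
For no arbitrage the full-cycle product must be 1, so the missing rate is 1 / 1.02078 ≈ 0.9796430.

0.97964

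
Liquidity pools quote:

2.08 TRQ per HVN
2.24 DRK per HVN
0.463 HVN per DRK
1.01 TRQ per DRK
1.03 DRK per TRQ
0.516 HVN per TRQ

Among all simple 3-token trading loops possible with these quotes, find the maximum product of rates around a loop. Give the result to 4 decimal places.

1.1674

HVN→DRK→TRQ→HVN: 2.24 × 1.01 × 0.516 = 1.16740
HVN→TRQ→DRK→HVN: 2.08 × 1.03 × 0.463 = 0.99193
Maximum is HVN→DRK→TRQ→HVN at 1.1674; arbitrage exists.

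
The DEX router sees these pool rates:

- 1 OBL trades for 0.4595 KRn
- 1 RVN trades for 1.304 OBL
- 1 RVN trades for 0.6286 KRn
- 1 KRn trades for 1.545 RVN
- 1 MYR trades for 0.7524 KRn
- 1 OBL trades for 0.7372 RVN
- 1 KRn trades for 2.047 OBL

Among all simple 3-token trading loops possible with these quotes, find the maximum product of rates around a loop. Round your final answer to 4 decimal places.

0.9486

OBL→RVN→KRn→OBL: 0.7372 × 0.6286 × 2.047 = 0.94859
OBL→KRn→RVN→OBL: 0.4595 × 1.545 × 1.304 = 0.92575
Maximum is OBL→RVN→KRn→OBL at 0.9486; no arbitrage — every cycle loses value.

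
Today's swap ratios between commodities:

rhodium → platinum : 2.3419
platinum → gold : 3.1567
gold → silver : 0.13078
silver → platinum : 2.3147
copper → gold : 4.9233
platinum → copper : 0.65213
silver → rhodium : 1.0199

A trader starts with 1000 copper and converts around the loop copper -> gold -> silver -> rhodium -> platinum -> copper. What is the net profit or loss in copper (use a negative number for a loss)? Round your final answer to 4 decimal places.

1000 copper × 4.9233 = 4923.3 gold
4923.3 gold × 0.13078 = 643.869174 silver
643.869174 silver × 1.0199 = 656.6821705626 rhodium
656.6821705626 rhodium × 2.3419 = 1537.88397524055294 platinum
1537.88397524055294 platinum × 0.65213 = 1002.9002767736217887622 copper
Net change: 1002.9002767736217887622 − 1000 = 2.9002767736217887622 copper

2.9003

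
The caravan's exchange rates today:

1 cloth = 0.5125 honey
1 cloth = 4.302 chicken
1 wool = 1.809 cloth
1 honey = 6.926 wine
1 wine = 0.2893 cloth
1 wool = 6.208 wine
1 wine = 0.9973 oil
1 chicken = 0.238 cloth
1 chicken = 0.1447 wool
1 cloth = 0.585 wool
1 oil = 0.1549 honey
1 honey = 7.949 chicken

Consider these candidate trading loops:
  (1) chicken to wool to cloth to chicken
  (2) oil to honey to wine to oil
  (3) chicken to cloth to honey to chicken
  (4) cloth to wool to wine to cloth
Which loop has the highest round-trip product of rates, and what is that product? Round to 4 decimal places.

1.1261

(1) 0.1447 × 1.809 × 4.302 = 1.12610
(2) 0.1549 × 6.926 × 0.9973 = 1.06994
(3) 0.238 × 0.5125 × 7.949 = 0.96958
(4) 0.585 × 6.208 × 0.2893 = 1.05065
Highest is cycle (1) at 1.1261 (>1, arbitrage).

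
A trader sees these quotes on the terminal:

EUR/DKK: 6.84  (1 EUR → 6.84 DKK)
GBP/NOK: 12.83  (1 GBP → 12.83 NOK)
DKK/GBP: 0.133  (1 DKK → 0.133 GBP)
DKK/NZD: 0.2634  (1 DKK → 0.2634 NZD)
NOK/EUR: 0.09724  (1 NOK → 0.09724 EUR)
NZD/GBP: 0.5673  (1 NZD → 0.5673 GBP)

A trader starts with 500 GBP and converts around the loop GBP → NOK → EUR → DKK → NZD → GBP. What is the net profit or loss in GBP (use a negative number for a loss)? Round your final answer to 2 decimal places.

137.57

500 GBP × 12.83 = 6415 NOK
6415 NOK × 0.09724 = 623.7946 EUR
623.7946 EUR × 6.84 = 4266.755064 DKK
4266.755064 DKK × 0.2634 = 1123.8632838576 NZD
1123.8632838576 NZD × 0.5673 = 637.56764093241648 GBP
Net change: 637.56764093241648 − 500 = 137.56764093241648 GBP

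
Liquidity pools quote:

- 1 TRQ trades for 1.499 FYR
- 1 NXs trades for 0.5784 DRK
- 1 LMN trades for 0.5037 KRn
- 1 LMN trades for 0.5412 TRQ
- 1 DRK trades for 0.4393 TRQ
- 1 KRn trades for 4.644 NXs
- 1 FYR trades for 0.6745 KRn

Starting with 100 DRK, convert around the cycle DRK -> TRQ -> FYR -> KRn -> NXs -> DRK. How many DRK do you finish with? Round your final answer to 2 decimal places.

119.31

100 DRK × 0.4393 = 43.93 TRQ
43.93 TRQ × 1.499 = 65.85107 FYR
65.85107 FYR × 0.6745 = 44.416546715 KRn
44.416546715 KRn × 4.644 = 206.27044294446 NXs
206.27044294446 NXs × 0.5784 = 119.306824199075664 DRK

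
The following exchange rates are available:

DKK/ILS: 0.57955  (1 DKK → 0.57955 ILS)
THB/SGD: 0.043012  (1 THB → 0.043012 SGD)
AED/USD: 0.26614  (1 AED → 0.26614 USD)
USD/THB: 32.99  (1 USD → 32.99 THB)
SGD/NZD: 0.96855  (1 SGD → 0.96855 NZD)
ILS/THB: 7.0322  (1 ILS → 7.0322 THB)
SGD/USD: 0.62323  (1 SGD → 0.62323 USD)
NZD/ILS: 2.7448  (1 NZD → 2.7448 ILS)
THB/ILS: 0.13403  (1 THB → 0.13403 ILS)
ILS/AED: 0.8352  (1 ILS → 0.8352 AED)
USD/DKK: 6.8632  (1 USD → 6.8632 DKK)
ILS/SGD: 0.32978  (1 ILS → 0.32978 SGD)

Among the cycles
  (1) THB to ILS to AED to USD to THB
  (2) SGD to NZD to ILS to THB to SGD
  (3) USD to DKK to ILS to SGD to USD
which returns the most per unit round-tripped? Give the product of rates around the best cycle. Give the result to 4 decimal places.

0.9828

(1) 0.13403 × 0.8352 × 0.26614 × 32.99 = 0.98284
(2) 0.96855 × 2.7448 × 7.0322 × 0.043012 = 0.80411
(3) 6.8632 × 0.57955 × 0.32978 × 0.62323 = 0.81750
Highest is cycle (1) at 0.9828 (≤1, no arbitrage).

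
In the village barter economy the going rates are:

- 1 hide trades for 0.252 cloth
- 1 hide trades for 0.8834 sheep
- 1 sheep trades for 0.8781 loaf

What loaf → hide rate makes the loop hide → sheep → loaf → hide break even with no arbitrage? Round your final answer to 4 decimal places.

1.2891

Known legs of the cycle: 0.8834 × 0.8781 = 0.77571354
For no arbitrage the full-cycle product must be 1, so the missing rate is 1 / 0.77571354 ≈ 1.289136.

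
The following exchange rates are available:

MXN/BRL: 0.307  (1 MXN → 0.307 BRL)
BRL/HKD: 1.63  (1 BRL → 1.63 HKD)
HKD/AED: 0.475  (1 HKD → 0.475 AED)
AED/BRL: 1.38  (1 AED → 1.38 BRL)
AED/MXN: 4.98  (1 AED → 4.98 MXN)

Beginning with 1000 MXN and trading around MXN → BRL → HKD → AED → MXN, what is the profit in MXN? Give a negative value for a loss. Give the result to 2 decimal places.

1000 MXN × 0.307 = 307 BRL
307 BRL × 1.63 = 500.41 HKD
500.41 HKD × 0.475 = 237.69475 AED
237.69475 AED × 4.98 = 1183.719855 MXN
Net change: 1183.719855 − 1000 = 183.719855 MXN

183.72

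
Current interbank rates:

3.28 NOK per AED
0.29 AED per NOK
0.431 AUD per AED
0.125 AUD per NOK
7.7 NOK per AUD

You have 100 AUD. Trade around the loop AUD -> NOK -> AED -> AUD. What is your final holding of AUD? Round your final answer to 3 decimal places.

96.242

100 AUD × 7.7 = 770 NOK
770 NOK × 0.29 = 223.3 AED
223.3 AED × 0.431 = 96.2423 AUD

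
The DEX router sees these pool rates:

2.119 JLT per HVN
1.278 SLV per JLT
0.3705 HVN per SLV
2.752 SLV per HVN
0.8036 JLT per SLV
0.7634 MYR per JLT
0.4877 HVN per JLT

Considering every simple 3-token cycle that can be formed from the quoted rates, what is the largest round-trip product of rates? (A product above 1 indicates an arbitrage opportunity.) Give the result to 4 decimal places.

SLV→JLT→HVN→SLV: 0.8036 × 0.4877 × 2.752 = 1.07855
SLV→HVN→JLT→SLV: 0.3705 × 2.119 × 1.278 = 1.00334
Maximum is SLV→JLT→HVN→SLV at 1.0786; arbitrage exists.

1.0786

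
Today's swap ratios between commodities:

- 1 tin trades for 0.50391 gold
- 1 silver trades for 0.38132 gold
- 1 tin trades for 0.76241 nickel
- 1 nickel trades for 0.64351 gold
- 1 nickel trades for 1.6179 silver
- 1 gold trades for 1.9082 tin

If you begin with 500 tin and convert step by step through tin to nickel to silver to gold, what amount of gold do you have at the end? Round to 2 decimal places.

235.18

500 tin × 0.76241 = 381.205 nickel
381.205 nickel × 1.6179 = 616.7515695 silver
616.7515695 silver × 0.38132 = 235.17970848174 gold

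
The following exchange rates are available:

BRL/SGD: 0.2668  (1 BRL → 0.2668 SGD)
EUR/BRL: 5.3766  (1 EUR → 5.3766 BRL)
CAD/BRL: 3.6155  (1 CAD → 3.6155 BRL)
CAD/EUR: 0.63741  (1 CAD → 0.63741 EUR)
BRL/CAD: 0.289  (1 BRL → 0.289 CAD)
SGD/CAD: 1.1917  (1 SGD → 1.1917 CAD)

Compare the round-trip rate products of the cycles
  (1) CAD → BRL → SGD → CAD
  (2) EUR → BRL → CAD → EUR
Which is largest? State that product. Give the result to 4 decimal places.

1.1495

(1) 3.6155 × 0.2668 × 1.1917 = 1.14953
(2) 5.3766 × 0.289 × 0.63741 = 0.99043
Highest is cycle (1) at 1.1495 (>1, arbitrage).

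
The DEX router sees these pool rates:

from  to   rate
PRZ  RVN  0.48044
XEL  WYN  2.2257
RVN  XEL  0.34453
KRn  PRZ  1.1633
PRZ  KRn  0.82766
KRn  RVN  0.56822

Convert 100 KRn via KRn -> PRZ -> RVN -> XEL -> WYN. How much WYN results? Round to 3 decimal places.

42.857

100 KRn × 1.1633 = 116.33 PRZ
116.33 PRZ × 0.48044 = 55.8895852 RVN
55.8895852 RVN × 0.34453 = 19.255638788956 XEL
19.255638788956 XEL × 2.2257 = 42.8572752525793692 WYN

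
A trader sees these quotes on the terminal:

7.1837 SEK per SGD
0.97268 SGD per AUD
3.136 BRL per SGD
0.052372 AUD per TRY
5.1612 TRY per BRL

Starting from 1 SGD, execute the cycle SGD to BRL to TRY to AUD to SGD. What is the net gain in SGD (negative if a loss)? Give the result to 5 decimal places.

-0.17549

1 SGD × 3.136 = 3.136 BRL
3.136 BRL × 5.1612 = 16.1855232 TRY
16.1855232 TRY × 0.052372 = 0.8476682210304 AUD
0.8476682210304 AUD × 0.97268 = 0.824509925231849472 SGD
Net change: 0.824509925231849472 − 1 = -0.175490074768150528 SGD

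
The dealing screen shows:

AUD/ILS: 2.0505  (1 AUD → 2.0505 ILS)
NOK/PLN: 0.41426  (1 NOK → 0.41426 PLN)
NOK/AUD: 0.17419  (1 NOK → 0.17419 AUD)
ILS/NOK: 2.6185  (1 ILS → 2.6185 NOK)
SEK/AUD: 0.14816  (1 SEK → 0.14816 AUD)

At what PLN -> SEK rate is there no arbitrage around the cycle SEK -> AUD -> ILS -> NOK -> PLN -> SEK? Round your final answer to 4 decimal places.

3.0345

Known legs of the cycle: 0.14816 × 2.0505 × 2.6185 × 0.41426 = 0.3295462105368048
For no arbitrage the full-cycle product must be 1, so the missing rate is 1 / 0.3295462105368048 ≈ 3.034476.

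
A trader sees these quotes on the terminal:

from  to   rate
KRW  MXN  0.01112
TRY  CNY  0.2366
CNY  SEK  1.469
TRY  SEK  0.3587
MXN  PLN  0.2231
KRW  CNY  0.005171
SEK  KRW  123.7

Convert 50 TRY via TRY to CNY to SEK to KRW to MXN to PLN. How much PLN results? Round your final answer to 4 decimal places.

50 TRY × 0.2366 = 11.83 CNY
11.83 CNY × 1.469 = 17.37827 SEK
17.37827 SEK × 123.7 = 2149.691999 KRW
2149.691999 KRW × 0.01112 = 23.90457502888 MXN
23.90457502888 MXN × 0.2231 = 5.333110688943128 PLN

5.3331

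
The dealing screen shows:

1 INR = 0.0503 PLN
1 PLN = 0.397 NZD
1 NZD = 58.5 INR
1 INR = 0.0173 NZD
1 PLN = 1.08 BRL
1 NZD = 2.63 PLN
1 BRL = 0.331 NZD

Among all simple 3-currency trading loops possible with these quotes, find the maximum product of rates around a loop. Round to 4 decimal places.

PLN→NZD→INR→PLN: 0.397 × 58.5 × 0.0503 = 1.16819
PLN→BRL→NZD→PLN: 1.08 × 0.331 × 2.63 = 0.94017
Maximum is PLN→NZD→INR→PLN at 1.1682; arbitrage exists.

1.1682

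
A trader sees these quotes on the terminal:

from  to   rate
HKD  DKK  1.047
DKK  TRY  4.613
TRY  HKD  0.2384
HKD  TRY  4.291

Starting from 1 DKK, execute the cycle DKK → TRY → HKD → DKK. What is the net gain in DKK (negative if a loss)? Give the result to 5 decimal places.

1 DKK × 4.613 = 4.613 TRY
4.613 TRY × 0.2384 = 1.0997392 HKD
1.0997392 HKD × 1.047 = 1.1514269424 DKK
Net change: 1.1514269424 − 1 = 0.1514269424 DKK

0.15143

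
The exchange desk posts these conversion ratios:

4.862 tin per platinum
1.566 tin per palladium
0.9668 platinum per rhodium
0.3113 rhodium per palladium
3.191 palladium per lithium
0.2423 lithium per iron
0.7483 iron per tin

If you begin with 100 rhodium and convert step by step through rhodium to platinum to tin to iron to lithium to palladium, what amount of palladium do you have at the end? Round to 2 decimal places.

100 rhodium × 0.9668 = 96.68 platinum
96.68 platinum × 4.862 = 470.05816 tin
470.05816 tin × 0.7483 = 351.744521128 iron
351.744521128 iron × 0.2423 = 85.2276974693144 lithium
85.2276974693144 lithium × 3.191 = 271.9615826245822504 palladium

271.96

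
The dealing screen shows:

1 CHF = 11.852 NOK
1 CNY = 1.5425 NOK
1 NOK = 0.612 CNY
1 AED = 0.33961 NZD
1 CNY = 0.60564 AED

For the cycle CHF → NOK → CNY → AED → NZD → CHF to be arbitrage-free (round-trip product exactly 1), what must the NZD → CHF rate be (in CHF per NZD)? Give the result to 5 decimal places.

0.67029

Known legs of the cycle: 11.852 × 0.612 × 0.60564 × 0.33961 = 1.4918944060149696
For no arbitrage the full-cycle product must be 1, so the missing rate is 1 / 1.4918944060149696 ≈ 0.6702887.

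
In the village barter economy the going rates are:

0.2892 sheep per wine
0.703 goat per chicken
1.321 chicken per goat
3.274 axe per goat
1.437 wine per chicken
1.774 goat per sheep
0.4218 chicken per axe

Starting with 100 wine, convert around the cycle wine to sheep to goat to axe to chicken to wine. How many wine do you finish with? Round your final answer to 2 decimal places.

101.81

100 wine × 0.2892 = 28.92 sheep
28.92 sheep × 1.774 = 51.30408 goat
51.30408 goat × 3.274 = 167.96955792 axe
167.96955792 axe × 0.4218 = 70.849559530656 chicken
70.849559530656 chicken × 1.437 = 101.810817045552672 wine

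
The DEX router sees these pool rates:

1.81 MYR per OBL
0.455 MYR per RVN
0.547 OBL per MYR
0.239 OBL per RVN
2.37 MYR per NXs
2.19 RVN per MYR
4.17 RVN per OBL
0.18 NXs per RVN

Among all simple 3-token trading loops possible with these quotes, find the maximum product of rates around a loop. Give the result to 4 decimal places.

MYR→OBL→RVN→MYR: 0.547 × 4.17 × 0.455 = 1.03785
MYR→RVN→OBL→MYR: 2.19 × 0.239 × 1.81 = 0.94737
MYR→RVN→NXs→MYR: 2.19 × 0.18 × 2.37 = 0.93425
Maximum is MYR→OBL→RVN→MYR at 1.0379; arbitrage exists.

1.0379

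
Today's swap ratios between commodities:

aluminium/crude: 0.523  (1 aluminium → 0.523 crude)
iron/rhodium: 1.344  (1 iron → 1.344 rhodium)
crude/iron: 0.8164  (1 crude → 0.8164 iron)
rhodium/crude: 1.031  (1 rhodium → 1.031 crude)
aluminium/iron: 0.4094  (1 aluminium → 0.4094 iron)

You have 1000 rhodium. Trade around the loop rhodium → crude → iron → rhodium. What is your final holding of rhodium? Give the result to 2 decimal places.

1131.26

1000 rhodium × 1.031 = 1031 crude
1031 crude × 0.8164 = 841.7084 iron
841.7084 iron × 1.344 = 1131.2560896 rhodium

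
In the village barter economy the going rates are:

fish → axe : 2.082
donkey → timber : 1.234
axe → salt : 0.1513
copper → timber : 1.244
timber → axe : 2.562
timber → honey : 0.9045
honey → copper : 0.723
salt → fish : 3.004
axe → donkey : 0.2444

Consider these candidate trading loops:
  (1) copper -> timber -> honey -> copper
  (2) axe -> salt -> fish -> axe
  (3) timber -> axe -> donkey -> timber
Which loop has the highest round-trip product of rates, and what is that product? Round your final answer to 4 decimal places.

0.9463

(1) 1.244 × 0.9045 × 0.723 = 0.81352
(2) 0.1513 × 3.004 × 2.082 = 0.94628
(3) 2.562 × 0.2444 × 1.234 = 0.77267
Highest is cycle (2) at 0.9463 (≤1, no arbitrage).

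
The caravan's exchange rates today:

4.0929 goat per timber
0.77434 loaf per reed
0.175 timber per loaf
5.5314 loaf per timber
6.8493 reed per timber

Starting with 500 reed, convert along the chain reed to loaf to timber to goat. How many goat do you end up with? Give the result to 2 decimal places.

277.31

500 reed × 0.77434 = 387.17 loaf
387.17 loaf × 0.175 = 67.75475 timber
67.75475 timber × 4.0929 = 277.313416275 goat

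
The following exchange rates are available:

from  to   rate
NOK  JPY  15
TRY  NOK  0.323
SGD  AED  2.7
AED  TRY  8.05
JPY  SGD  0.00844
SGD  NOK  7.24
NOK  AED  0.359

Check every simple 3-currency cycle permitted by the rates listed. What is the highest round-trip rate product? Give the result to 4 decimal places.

0.9335

AED→TRY→NOK→AED: 8.05 × 0.323 × 0.359 = 0.93345
JPY→SGD→NOK→JPY: 0.00844 × 7.24 × 15 = 0.91658
Maximum is AED→TRY→NOK→AED at 0.9335; no arbitrage — every cycle loses value.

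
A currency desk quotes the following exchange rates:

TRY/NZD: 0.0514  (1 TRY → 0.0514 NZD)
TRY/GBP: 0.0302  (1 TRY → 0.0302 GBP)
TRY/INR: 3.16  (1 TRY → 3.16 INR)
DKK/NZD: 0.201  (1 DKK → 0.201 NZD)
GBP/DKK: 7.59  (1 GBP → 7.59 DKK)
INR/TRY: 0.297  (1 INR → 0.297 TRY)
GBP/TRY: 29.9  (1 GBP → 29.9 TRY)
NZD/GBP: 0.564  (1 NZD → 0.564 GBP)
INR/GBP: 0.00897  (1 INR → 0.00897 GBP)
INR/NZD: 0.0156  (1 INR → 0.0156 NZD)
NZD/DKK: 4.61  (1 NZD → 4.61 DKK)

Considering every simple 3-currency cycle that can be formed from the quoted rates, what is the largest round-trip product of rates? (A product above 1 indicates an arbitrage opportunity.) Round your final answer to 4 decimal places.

NZD→GBP→TRY→NZD: 0.564 × 29.9 × 0.0514 = 0.86679
NZD→GBP→DKK→NZD: 0.564 × 7.59 × 0.201 = 0.86043
INR→GBP→TRY→INR: 0.00897 × 29.9 × 3.16 = 0.84752
Maximum is NZD→GBP→TRY→NZD at 0.8668; no arbitrage — every cycle loses value.

0.8668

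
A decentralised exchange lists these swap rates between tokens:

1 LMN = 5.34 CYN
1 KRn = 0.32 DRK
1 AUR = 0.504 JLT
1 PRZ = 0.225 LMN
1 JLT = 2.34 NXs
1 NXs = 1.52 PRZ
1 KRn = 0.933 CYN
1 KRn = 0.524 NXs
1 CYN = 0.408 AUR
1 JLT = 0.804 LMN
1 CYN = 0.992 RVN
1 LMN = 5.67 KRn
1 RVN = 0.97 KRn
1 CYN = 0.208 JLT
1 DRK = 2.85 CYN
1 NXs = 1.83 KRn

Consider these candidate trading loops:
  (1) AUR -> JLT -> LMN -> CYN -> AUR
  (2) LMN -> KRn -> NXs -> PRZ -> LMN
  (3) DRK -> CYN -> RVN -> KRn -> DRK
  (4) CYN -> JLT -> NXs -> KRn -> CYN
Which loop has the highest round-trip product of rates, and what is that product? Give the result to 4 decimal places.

(1) 0.504 × 0.804 × 5.34 × 0.408 = 0.88285
(2) 5.67 × 0.524 × 1.52 × 0.225 = 1.01611
(3) 2.85 × 0.992 × 0.97 × 0.32 = 0.87756
(4) 0.208 × 2.34 × 1.83 × 0.933 = 0.83102
Highest is cycle (2) at 1.0161 (>1, arbitrage).

1.0161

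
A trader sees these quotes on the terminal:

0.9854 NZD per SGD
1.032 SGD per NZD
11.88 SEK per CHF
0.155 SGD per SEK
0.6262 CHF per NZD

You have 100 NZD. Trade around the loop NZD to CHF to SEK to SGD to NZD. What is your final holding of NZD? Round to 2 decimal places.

100 NZD × 0.6262 = 62.62 CHF
62.62 CHF × 11.88 = 743.9256 SEK
743.9256 SEK × 0.155 = 115.308468 SGD
115.308468 SGD × 0.9854 = 113.6249643672 NZD

113.62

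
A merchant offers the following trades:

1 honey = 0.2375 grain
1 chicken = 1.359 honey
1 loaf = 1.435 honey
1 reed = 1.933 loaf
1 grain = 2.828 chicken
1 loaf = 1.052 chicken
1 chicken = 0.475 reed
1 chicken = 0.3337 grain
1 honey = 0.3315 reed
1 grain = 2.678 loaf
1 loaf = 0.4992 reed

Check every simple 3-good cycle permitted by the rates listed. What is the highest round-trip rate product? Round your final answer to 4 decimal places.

reed→loaf→chicken→reed: 1.933 × 1.052 × 0.475 = 0.96592
grain→loaf→chicken→grain: 2.678 × 1.052 × 0.3337 = 0.94012
reed→loaf→honey→reed: 1.933 × 1.435 × 0.3315 = 0.91953
grain→chicken→honey→grain: 2.828 × 1.359 × 0.2375 = 0.91277
grain→loaf→honey→grain: 2.678 × 1.435 × 0.2375 = 0.91270
Maximum is reed→loaf→chicken→reed at 0.9659; no arbitrage — every cycle loses value.

0.9659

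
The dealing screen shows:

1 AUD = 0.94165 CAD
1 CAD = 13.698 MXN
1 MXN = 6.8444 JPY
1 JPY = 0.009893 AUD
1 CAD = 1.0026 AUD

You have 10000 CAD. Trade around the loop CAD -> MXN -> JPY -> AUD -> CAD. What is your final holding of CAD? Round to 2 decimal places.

8733.94

10000 CAD × 13.698 = 136980 MXN
136980 MXN × 6.8444 = 937545.912 JPY
937545.912 JPY × 0.009893 = 9275.141707416 AUD
9275.141707416 AUD × 0.94165 = 8733.9371887882764 CAD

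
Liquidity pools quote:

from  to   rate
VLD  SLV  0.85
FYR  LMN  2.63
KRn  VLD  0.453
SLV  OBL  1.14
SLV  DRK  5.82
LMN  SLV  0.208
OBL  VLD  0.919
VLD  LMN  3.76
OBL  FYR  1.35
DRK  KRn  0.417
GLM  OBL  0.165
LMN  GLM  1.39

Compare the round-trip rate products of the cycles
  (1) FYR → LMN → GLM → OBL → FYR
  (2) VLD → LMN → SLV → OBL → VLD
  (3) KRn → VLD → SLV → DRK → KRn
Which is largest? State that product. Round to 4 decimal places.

0.9345

(1) 2.63 × 1.39 × 0.165 × 1.35 = 0.81431
(2) 3.76 × 0.208 × 1.14 × 0.919 = 0.81935
(3) 0.453 × 0.85 × 5.82 × 0.417 = 0.93449
Highest is cycle (3) at 0.9345 (≤1, no arbitrage).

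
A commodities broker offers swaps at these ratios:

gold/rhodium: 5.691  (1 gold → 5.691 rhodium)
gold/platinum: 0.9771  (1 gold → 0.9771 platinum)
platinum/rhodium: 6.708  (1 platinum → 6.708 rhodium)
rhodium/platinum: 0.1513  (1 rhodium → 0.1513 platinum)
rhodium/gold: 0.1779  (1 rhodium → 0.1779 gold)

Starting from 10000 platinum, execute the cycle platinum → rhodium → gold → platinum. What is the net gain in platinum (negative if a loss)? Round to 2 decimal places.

1660.25

10000 platinum × 6.708 = 67080 rhodium
67080 rhodium × 0.1779 = 11933.532 gold
11933.532 gold × 0.9771 = 11660.2541172 platinum
Net change: 11660.2541172 − 10000 = 1660.2541172 platinum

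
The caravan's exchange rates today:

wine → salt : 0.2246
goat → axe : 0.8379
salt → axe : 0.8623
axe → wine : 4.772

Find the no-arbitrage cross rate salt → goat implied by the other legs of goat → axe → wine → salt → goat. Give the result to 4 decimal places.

Known legs of the cycle: 0.8379 × 4.772 × 0.2246 = 0.89805384648
For no arbitrage the full-cycle product must be 1, so the missing rate is 1 / 0.89805384648 ≈ 1.113519.

1.1135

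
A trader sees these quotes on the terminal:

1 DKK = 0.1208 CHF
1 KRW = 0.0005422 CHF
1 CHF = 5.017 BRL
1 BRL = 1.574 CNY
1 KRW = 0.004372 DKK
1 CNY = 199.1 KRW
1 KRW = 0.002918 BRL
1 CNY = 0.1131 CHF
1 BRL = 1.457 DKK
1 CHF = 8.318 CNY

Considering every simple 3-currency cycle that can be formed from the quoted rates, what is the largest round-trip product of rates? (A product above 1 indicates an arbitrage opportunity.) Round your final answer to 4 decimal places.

KRW→BRL→CNY→KRW: 0.002918 × 1.574 × 199.1 = 0.91445
KRW→CHF→CNY→KRW: 0.0005422 × 8.318 × 199.1 = 0.89794
CHF→BRL→CNY→CHF: 5.017 × 1.574 × 0.1131 = 0.89312
CHF→BRL→DKK→CHF: 5.017 × 1.457 × 0.1208 = 0.88302
Maximum is KRW→BRL→CNY→KRW at 0.9145; no arbitrage — every cycle loses value.

0.9145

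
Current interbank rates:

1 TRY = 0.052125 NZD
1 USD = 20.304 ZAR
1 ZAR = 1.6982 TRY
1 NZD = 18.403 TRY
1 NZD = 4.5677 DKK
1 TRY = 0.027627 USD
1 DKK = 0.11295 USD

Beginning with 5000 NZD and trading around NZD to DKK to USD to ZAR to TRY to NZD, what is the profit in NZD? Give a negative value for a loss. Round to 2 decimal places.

-363.71

5000 NZD × 4.5677 = 22838.5 DKK
22838.5 DKK × 0.11295 = 2579.608575 USD
2579.608575 USD × 20.304 = 52376.3725068 ZAR
52376.3725068 ZAR × 1.6982 = 88945.55579104776 TRY
88945.55579104776 TRY × 0.052125 = 4636.28709560836449 NZD
Net change: 4636.28709560836449 − 5000 = -363.71290439163551 NZD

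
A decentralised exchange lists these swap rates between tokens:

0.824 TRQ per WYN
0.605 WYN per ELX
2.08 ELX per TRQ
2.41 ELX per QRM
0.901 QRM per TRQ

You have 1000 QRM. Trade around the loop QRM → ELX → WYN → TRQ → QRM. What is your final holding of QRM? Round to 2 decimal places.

1082.49

1000 QRM × 2.41 = 2410 ELX
2410 ELX × 0.605 = 1458.05 WYN
1458.05 WYN × 0.824 = 1201.4332 TRQ
1201.4332 TRQ × 0.901 = 1082.4913132 QRM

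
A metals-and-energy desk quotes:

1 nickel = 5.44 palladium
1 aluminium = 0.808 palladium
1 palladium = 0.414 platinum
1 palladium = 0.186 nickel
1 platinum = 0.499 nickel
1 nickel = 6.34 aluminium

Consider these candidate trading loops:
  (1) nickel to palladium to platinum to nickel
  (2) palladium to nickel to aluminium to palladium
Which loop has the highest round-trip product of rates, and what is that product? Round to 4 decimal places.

1.1238

(1) 5.44 × 0.414 × 0.499 = 1.12383
(2) 0.186 × 6.34 × 0.808 = 0.95283
Highest is cycle (1) at 1.1238 (>1, arbitrage).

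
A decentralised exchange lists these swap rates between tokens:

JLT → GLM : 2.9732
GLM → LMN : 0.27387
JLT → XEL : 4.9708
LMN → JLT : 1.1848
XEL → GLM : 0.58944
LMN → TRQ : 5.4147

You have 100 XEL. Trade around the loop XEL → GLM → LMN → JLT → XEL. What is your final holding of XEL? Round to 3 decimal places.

95.073

100 XEL × 0.58944 = 58.944 GLM
58.944 GLM × 0.27387 = 16.14299328 LMN
16.14299328 LMN × 1.1848 = 19.126218438144 JLT
19.126218438144 JLT × 4.9708 = 95.0726066123261952 XEL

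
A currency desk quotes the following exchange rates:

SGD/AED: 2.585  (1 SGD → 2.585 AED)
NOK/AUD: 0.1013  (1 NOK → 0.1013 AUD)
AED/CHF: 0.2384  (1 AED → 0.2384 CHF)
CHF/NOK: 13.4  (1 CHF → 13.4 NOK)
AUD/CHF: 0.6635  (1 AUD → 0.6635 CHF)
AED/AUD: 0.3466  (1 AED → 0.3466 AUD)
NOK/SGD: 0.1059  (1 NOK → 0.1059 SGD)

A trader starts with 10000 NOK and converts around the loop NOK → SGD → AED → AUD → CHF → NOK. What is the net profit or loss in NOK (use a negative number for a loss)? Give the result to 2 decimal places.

10000 NOK × 0.1059 = 1059 SGD
1059 SGD × 2.585 = 2737.515 AED
2737.515 AED × 0.3466 = 948.822699 AUD
948.822699 AUD × 0.6635 = 629.5438607865 CHF
629.5438607865 CHF × 13.4 = 8435.8877345391 NOK
Net change: 8435.8877345391 − 10000 = -1564.1122654609 NOK

-1564.11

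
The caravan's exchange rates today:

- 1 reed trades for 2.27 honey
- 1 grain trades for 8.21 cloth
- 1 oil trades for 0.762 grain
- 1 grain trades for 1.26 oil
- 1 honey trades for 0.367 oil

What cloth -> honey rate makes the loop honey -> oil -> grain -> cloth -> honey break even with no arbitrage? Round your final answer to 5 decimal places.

0.43555

Known legs of the cycle: 0.367 × 0.762 × 8.21 = 2.29595934
For no arbitrage the full-cycle product must be 1, so the missing rate is 1 / 2.29595934 ≈ 0.4355478.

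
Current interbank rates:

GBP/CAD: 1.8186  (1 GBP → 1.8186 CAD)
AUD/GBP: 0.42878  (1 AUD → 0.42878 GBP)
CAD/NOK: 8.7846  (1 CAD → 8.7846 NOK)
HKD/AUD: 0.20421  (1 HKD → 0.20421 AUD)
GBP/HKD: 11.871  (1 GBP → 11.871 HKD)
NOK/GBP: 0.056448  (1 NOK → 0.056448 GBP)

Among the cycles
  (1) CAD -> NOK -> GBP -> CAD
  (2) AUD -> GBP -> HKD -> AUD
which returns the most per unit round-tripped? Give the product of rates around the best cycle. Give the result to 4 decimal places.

1.0394

(1) 8.7846 × 0.056448 × 1.8186 = 0.90179
(2) 0.42878 × 11.871 × 0.20421 = 1.03944
Highest is cycle (2) at 1.0394 (>1, arbitrage).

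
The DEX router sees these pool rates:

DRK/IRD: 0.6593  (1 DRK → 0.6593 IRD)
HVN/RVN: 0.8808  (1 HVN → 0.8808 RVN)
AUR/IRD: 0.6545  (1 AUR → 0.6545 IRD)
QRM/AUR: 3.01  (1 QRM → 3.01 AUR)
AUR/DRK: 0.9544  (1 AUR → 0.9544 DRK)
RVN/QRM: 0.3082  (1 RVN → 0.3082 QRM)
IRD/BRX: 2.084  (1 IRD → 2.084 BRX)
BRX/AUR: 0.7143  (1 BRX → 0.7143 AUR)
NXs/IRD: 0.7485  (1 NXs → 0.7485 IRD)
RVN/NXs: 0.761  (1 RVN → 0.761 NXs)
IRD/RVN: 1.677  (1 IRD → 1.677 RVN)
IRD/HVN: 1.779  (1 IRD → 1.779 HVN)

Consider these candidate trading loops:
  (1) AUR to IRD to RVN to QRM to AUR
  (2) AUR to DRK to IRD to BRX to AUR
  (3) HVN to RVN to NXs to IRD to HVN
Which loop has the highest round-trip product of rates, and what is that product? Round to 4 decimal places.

1.0182

(1) 0.6545 × 1.677 × 0.3082 × 3.01 = 1.01822
(2) 0.9544 × 0.6593 × 2.084 × 0.7143 = 0.93668
(3) 0.8808 × 0.761 × 0.7485 × 1.779 = 0.89254
Highest is cycle (1) at 1.0182 (>1, arbitrage).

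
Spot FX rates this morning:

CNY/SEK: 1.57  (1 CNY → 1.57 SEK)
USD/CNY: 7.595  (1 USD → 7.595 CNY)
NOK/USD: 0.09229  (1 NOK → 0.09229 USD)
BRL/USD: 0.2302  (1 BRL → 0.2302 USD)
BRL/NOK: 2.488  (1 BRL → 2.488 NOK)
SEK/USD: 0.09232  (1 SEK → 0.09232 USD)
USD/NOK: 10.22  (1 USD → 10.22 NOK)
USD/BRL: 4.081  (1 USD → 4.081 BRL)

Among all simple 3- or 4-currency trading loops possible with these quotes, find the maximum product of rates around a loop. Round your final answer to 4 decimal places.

SEK→USD→CNY→SEK: 0.09232 × 7.595 × 1.57 = 1.10084
BRL→NOK→USD→BRL: 2.488 × 0.09229 × 4.081 = 0.93707
Maximum is SEK→USD→CNY→SEK at 1.1008; arbitrage exists.

1.1008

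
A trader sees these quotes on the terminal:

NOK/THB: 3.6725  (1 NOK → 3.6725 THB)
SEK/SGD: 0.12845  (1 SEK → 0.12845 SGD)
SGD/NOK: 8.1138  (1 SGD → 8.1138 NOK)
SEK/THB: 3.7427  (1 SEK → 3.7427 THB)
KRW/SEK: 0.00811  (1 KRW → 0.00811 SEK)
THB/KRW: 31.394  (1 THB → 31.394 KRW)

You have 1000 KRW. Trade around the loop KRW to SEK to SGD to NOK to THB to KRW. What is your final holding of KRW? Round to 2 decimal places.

1000 KRW × 0.00811 = 8.11 SEK
8.11 SEK × 0.12845 = 1.0417295 SGD
1.0417295 SGD × 8.1138 = 8.4523848171 NOK
8.4523848171 NOK × 3.6725 = 31.04138324079975 THB
31.04138324079975 THB × 31.394 = 974.5131854616673515 KRW

974.51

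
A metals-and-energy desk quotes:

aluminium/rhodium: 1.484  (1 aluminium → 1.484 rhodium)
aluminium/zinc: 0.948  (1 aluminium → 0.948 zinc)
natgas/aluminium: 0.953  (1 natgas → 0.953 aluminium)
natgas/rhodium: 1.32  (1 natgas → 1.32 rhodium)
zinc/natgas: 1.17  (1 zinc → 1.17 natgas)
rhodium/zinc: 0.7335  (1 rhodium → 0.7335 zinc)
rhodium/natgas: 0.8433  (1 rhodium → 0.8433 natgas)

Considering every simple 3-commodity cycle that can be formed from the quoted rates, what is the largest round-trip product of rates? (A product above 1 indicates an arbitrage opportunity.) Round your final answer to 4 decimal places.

aluminium→rhodium→natgas→aluminium: 1.484 × 0.8433 × 0.953 = 1.19264
natgas→rhodium→zinc→natgas: 1.32 × 0.7335 × 1.17 = 1.13282
aluminium→zinc→natgas→aluminium: 0.948 × 1.17 × 0.953 = 1.05703
Maximum is aluminium→rhodium→natgas→aluminium at 1.1926; arbitrage exists.

1.1926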